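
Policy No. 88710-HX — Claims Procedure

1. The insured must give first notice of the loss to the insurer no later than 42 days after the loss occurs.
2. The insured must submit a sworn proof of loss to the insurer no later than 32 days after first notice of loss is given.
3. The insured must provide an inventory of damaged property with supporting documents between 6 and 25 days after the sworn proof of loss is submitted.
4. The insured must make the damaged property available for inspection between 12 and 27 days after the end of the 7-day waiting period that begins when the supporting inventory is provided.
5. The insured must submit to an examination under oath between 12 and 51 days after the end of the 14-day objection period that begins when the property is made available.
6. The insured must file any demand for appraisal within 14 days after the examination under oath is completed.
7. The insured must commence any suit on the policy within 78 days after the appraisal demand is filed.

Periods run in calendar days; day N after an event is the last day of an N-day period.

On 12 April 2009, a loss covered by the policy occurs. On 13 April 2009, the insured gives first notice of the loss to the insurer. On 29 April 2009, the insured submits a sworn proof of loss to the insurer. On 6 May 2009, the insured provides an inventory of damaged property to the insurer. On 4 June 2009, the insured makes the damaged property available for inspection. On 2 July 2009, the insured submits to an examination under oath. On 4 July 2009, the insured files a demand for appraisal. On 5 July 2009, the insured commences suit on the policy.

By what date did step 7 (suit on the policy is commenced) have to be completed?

20 September 2009

Step 7 runs from 4 July 2009, when the appraisal demand is filed. 78 days after 4 July 2009 is 20 September 2009.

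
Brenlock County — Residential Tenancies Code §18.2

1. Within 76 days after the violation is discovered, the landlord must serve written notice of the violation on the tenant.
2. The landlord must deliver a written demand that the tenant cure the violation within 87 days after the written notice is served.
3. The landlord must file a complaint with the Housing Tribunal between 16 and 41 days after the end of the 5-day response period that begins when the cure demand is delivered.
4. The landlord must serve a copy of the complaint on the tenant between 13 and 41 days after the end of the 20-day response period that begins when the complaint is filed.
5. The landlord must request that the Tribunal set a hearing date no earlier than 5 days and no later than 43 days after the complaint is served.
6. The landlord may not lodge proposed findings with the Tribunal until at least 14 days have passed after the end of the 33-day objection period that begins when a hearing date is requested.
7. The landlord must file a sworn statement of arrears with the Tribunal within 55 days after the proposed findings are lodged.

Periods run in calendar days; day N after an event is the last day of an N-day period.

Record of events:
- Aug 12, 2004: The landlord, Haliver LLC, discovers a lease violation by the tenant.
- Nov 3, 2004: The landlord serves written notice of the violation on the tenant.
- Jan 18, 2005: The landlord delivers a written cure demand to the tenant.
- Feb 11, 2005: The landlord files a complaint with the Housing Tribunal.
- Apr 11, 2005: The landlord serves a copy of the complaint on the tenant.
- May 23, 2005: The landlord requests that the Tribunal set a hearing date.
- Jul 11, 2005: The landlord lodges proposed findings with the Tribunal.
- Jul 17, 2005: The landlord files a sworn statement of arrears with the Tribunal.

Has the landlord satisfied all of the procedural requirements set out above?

No

(1) due by Aug 12, 2004 + 76 days = Oct 27, 2004; done Nov 3, 2004 — 7 days late.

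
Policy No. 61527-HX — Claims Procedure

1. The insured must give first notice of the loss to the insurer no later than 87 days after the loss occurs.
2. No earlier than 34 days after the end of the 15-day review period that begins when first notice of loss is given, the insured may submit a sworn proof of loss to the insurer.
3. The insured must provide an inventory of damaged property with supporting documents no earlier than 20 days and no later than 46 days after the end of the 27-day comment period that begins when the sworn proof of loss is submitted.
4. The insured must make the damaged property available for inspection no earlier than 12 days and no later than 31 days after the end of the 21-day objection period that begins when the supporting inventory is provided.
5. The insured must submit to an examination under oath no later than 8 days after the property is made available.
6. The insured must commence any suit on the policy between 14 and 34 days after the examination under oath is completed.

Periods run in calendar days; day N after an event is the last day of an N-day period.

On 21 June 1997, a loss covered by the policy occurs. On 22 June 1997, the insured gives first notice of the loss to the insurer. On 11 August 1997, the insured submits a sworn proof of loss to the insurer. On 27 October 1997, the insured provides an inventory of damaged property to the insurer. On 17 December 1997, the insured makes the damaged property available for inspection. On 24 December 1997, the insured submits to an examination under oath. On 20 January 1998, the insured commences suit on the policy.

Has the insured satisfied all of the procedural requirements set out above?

No

Step 1 — counting 87 days from 21 June 1997 (when the loss occurs) gives a deadline of 16 September 1997; done 22 June 1997 — timely.
Step 2 — must wait 34 days from 7 July 1997 (end of the 15-day review period, which began when first notice of loss is given on 22 June 1997), so not before 10 August 1997; done 11 August 1997 — permitted.
Step 3 — 20 and 46 days from 7 September 1997 (end of the 27-day comment period, which began when the sworn proof of loss is submitted on 11 August 1997) are 27 September 1997 and 23 October 1997 respectively; done 27 October 1997 — 4 days after the window closed.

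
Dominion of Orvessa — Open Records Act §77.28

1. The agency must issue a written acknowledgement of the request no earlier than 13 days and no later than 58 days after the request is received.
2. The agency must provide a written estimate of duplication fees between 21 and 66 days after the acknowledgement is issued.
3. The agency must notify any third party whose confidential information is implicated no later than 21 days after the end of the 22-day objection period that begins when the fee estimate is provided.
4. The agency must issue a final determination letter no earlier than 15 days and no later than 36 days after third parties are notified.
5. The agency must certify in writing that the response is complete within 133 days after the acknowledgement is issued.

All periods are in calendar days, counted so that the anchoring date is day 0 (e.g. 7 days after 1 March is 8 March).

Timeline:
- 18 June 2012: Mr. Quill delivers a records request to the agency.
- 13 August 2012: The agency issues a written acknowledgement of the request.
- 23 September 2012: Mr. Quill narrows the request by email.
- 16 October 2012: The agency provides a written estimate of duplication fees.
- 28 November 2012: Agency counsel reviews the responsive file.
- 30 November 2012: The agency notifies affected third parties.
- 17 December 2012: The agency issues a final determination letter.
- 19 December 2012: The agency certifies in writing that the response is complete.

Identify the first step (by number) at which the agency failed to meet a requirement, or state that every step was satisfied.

Step 3

Step 1: the window is 13–58 days after 18 June 2012 (when the request is received), so 1 July 2012 through 15 August 2012; done 13 August 2012 — within the window.
Step 2: the window is 21–66 days after 13 August 2012 (when the acknowledgement is issued), so 3 September 2012 through 18 October 2012; done 16 October 2012, which is between those dates.
Step 3: 21 days after 7 November 2012 (end of the 22-day objection period, which began when the fee estimate is provided on 16 October 2012) is 28 November 2012; not done until 30 November 2012, 2 days after the deadline.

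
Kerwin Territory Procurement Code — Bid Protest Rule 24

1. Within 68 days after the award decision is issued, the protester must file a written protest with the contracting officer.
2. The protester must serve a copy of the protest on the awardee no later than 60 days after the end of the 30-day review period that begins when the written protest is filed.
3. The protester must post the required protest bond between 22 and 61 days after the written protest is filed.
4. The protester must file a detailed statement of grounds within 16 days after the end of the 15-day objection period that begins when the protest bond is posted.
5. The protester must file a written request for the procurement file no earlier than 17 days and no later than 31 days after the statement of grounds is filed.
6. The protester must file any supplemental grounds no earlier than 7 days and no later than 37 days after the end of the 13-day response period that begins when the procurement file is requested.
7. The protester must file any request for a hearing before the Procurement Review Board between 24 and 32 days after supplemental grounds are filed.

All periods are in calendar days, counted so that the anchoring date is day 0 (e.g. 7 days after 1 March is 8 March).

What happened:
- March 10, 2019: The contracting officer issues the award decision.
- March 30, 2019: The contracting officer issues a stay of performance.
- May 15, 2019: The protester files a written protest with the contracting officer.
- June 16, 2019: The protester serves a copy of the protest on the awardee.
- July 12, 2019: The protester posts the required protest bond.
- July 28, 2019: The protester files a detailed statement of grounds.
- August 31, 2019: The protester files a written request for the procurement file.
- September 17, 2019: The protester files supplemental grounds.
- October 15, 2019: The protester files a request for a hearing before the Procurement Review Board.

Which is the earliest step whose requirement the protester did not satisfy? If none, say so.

Step 1 — counting 68 days from March 10, 2019 (when the award decision is issued) gives a deadline of May 17, 2019; May 15, 2019 is within that limit.
Step 2 — counting 60 days from June 14, 2019 (end of the 30-day review period, which began when the written protest is filed on May 15, 2019) gives a deadline of August 13, 2019; completed June 16, 2019, before the deadline.
Step 3 — 22 and 61 days from May 15, 2019 (when the written protest is filed) are June 6, 2019 and July 15, 2019 respectively; July 12, 2019 falls inside that range.
Step 4 — counting 16 days from July 27, 2019 (end of the 15-day objection period, which began when the protest bond is posted on July 12, 2019) gives a deadline of August 12, 2019; done July 28, 2019 — timely.
Step 5 — 17 and 31 days from July 28, 2019 (when the statement of grounds is filed) are August 14, 2019 and August 28, 2019 respectively; done August 31, 2019 — 3 days after the window closed.
No need to go further; step 5 was not satisfied.

Step 5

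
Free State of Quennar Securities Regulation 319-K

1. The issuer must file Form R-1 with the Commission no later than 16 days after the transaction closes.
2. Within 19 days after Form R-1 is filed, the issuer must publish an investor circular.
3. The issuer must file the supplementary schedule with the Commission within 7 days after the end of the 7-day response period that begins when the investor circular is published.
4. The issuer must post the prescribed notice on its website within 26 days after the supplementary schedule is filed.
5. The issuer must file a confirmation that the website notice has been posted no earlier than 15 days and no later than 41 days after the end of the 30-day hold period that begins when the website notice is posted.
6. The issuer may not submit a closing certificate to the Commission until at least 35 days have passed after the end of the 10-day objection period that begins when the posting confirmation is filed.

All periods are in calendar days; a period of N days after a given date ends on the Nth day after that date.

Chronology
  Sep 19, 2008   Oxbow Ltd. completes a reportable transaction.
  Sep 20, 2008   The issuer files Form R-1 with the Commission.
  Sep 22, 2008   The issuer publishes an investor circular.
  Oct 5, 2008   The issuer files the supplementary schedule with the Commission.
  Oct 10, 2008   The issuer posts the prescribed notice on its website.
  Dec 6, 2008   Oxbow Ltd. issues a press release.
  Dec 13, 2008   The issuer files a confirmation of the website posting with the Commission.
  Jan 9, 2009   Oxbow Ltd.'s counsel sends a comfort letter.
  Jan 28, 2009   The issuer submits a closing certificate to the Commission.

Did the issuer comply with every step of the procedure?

Yes

Step 1 — counting 16 days from Sep 19, 2008 (when the transaction closes) gives a deadline of Oct 5, 2008; Sep 20, 2008 is within that limit.
Step 2 — counting 19 days from Sep 20, 2008 (when Form R-1 is filed) gives a deadline of Oct 9, 2008; completed Sep 22, 2008, before the deadline.
Step 3 — counting 7 days from Sep 29, 2008 (end of the 7-day response period, which began when the investor circular is published on Sep 22, 2008) gives a deadline of Oct 6, 2008; done Oct 5, 2008 — timely.
Step 4 — counting 26 days from Oct 5, 2008 (when the supplementary schedule is filed) gives a deadline of Oct 31, 2008; Oct 10, 2008 is within that limit.
Step 5 — 15 and 41 days from Nov 9, 2008 (end of the 30-day hold period, which began when the website notice is posted on Oct 10, 2008) are Nov 24, 2008 and Dec 20, 2008 respectively; done Dec 13, 2008 — within the window.
Step 6 — must wait 35 days from Dec 23, 2008 (end of the 10-day objection period, which began when the posting confirmation is filed on Dec 13, 2008), so not before Jan 27, 2009; done Jan 28, 2009 — permitted.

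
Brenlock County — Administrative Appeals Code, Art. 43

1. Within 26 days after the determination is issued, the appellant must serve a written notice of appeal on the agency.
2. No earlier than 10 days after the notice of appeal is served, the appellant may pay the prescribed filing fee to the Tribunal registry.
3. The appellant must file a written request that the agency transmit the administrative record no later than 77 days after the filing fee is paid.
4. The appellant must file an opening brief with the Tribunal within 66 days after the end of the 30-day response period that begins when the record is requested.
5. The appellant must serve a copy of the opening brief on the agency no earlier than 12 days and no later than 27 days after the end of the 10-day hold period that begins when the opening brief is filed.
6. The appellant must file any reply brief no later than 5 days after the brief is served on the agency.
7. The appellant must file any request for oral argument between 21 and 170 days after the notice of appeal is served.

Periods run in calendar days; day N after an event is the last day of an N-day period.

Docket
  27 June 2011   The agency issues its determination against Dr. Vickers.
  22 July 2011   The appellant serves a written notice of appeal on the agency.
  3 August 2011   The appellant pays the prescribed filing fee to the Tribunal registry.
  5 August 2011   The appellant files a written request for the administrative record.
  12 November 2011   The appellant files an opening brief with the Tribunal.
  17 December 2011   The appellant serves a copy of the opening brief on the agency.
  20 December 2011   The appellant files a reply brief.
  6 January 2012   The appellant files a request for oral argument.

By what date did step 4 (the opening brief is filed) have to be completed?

The record is requested on 5 August 2011; the 30-day response period therefore ends 4 September 2011, and step 4 runs from that date. 66 days after 4 September 2011 is 9 November 2011.

9 November 2011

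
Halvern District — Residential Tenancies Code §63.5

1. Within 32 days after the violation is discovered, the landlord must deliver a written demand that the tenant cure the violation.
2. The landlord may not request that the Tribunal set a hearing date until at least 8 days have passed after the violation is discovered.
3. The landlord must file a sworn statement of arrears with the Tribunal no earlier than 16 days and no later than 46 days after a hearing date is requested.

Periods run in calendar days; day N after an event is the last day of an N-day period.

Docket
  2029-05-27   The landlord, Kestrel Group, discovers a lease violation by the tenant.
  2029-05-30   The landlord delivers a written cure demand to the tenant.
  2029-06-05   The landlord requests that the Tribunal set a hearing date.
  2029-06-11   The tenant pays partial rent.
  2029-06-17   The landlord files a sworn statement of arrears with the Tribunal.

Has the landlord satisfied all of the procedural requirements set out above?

Step 1 — counting 32 days from 2029-05-27 (when the violation is discovered) gives a deadline of 2029-06-28; done 2029-05-30 — timely.
Step 2 — must wait 8 days from 2029-05-27 (when the violation is discovered), so not before 2029-06-04; done 2029-06-05, after the minimum wait.
Step 3 — 16 and 46 days from 2029-06-05 (when a hearing date is requested) are 2029-06-21 and 2029-07-21 respectively; 2029-06-17 is 4 days too early.

No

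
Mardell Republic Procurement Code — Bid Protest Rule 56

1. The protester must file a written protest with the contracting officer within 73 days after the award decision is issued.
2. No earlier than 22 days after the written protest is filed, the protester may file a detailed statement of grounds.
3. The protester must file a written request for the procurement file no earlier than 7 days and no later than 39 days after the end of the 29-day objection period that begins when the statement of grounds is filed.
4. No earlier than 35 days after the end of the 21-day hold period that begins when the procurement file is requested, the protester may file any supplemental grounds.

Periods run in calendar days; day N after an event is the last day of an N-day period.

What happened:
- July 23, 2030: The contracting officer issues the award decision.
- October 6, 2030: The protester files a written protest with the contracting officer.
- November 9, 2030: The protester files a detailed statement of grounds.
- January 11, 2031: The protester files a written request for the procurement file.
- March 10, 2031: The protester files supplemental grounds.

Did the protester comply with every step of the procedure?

(1) due by July 23, 2030 + 73 days = October 4, 2030; done October 6, 2030 — 2 days late.
Later steps need not be reached.

No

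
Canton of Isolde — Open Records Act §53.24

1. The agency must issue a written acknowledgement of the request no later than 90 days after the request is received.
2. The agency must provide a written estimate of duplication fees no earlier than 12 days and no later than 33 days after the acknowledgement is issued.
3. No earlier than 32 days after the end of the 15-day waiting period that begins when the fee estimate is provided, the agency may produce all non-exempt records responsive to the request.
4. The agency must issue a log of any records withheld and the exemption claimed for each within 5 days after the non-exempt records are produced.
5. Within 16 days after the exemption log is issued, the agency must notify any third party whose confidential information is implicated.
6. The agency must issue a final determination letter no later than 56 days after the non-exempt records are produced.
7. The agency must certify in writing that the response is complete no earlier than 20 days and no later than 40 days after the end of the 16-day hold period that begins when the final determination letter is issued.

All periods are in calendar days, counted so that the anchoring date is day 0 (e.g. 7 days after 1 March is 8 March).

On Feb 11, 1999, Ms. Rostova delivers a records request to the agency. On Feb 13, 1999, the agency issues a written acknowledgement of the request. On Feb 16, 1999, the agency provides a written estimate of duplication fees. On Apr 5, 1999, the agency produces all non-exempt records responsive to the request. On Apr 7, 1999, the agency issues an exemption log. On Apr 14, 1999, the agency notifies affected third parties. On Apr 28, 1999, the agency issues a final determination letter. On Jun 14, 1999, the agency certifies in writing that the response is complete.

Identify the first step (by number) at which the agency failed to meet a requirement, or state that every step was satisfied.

Step 1: 90 days after Feb 11, 1999 (when the request is received) is May 12, 1999; completed Feb 13, 1999, before the deadline.
Step 2: the window is 12–33 days after Feb 13, 1999 (when the acknowledgement is issued), so Feb 25, 1999 through Mar 18, 1999; done Feb 16, 1999 — 9 days before the window opened.
The analysis stops there.

Step 2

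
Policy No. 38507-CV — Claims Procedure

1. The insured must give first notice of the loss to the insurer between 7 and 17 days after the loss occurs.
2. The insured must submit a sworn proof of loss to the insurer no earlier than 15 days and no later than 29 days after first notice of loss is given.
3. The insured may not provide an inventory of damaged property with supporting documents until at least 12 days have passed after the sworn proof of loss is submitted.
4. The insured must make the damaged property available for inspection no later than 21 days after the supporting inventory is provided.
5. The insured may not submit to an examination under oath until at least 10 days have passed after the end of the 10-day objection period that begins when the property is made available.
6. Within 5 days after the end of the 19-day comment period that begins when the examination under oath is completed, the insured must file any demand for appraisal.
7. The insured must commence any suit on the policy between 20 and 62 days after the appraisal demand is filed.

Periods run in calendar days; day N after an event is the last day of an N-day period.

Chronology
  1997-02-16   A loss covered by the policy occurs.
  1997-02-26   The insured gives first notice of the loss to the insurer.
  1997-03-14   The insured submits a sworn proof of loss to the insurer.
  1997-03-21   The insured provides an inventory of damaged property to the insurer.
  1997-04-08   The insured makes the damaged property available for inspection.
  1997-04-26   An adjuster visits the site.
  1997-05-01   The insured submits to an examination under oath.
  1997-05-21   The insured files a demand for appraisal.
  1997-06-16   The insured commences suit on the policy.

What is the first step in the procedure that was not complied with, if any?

(1) the permitted window runs from 1997-02-16 + 7 = 1997-02-23 to 1997-02-16 + 17 = 1997-03-05; 1997-02-26 falls inside that range.
(2) the permitted window runs from 1997-02-26 + 15 = 1997-03-13 to 1997-02-26 + 29 = 1997-03-27; done 1997-03-14, which is between those dates.
(3) permitted from 1997-03-14 + 12 days = 1997-03-26 onward; done 1997-03-21 — 5 days too early.
No need to go further; step 3 was not satisfied.

Step 3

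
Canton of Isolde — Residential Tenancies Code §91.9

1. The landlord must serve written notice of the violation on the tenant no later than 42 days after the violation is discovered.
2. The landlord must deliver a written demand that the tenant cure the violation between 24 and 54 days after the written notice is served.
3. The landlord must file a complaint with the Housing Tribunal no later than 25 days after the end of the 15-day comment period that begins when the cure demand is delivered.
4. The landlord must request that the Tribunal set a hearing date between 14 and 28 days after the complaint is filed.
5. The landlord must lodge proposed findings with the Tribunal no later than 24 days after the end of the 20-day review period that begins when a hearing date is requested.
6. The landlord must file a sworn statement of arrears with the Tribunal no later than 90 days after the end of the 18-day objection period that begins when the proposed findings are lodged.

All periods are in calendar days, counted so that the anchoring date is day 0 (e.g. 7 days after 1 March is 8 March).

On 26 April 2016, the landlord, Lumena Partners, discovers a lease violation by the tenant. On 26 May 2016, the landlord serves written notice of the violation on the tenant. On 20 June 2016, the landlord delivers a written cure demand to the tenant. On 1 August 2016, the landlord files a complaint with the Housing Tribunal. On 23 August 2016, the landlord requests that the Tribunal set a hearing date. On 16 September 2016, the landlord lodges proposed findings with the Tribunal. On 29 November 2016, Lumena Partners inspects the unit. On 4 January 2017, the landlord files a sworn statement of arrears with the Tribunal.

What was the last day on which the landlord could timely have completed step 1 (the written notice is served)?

7 June 2016

Step 1 runs from 26 April 2016, when the violation is discovered. 42 days after 26 April 2016 is 7 June 2016.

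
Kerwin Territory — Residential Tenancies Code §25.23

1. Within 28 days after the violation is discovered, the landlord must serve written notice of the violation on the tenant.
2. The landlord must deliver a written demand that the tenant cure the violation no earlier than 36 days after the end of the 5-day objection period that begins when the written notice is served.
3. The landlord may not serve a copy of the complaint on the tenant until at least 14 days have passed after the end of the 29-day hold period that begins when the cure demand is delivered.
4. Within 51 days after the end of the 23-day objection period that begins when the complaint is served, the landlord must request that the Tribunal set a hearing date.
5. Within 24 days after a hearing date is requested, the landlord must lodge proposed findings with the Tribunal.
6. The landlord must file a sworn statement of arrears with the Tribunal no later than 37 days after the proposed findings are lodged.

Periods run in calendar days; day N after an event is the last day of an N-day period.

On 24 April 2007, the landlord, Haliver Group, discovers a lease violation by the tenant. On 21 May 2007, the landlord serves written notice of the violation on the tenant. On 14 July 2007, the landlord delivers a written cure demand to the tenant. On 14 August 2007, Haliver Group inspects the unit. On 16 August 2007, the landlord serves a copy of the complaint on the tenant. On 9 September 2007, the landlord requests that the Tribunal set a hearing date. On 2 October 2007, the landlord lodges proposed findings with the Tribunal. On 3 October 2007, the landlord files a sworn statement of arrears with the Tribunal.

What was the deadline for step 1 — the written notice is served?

Step 1 runs from 24 April 2007, when the violation is discovered. 28 days after 24 April 2007 is 22 May 2007.

22 May 2007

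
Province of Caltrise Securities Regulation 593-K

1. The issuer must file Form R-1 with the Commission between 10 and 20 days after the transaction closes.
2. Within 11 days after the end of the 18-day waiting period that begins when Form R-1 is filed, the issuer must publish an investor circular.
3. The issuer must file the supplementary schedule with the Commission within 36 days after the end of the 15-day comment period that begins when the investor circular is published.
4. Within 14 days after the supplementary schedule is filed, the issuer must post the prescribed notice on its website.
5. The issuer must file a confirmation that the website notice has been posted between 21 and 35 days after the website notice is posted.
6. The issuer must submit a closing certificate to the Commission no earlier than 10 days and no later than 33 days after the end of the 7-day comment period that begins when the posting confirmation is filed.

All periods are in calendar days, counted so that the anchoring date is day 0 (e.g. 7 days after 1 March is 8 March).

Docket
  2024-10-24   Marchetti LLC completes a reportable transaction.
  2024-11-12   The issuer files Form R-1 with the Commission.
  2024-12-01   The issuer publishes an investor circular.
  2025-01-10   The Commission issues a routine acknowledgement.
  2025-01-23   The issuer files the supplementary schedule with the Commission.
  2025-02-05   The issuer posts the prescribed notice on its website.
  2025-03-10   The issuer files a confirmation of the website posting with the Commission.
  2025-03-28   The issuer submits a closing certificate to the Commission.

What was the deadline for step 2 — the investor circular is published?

Form R-1 is filed on 2024-11-12; the 18-day waiting period therefore ends 2024-11-30, and step 2 runs from that date. 11 days after 2024-11-30 is 2024-12-11.

2024-12-11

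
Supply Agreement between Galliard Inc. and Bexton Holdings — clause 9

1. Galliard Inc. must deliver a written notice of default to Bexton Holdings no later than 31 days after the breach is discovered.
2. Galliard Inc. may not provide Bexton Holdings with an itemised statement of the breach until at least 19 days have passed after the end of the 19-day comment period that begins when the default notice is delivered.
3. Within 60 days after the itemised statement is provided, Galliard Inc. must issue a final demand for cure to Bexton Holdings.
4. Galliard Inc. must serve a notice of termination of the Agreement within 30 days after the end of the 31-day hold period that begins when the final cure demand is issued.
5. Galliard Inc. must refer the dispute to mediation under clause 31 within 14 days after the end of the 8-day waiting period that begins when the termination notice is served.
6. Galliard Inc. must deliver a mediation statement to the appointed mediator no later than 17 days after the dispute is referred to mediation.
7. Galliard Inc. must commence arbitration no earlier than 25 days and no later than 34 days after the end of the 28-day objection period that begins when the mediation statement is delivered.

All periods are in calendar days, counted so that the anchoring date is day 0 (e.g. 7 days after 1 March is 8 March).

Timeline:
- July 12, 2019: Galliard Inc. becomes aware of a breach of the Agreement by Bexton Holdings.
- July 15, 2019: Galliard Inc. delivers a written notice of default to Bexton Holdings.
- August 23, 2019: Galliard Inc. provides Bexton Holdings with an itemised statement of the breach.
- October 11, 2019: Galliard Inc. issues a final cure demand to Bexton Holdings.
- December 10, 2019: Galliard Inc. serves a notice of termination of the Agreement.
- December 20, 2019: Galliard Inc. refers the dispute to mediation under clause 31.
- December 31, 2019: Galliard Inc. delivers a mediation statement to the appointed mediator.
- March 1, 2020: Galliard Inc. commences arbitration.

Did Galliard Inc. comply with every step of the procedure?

Yes

(1) due by July 12, 2019 + 31 days = August 12, 2019; July 15, 2019 is within that limit.
(2) permitted from August 3, 2019 + 19 days = August 22, 2019 onward; done August 23, 2019 — permitted.
(3) due by August 23, 2019 + 60 days = October 22, 2019; completed October 11, 2019, before the deadline.
(4) due by November 11, 2019 + 30 days = December 11, 2019; December 10, 2019 is within that limit.
(5) due by December 18, 2019 + 14 days = January 1, 2020; completed December 20, 2019, before the deadline.
(6) due by December 20, 2019 + 17 days = January 6, 2020; completed December 31, 2019, before the deadline.
(7) the permitted window runs from January 28, 2020 + 25 = February 22, 2020 to January 28, 2020 + 34 = March 2, 2020; done March 1, 2020, which is between those dates.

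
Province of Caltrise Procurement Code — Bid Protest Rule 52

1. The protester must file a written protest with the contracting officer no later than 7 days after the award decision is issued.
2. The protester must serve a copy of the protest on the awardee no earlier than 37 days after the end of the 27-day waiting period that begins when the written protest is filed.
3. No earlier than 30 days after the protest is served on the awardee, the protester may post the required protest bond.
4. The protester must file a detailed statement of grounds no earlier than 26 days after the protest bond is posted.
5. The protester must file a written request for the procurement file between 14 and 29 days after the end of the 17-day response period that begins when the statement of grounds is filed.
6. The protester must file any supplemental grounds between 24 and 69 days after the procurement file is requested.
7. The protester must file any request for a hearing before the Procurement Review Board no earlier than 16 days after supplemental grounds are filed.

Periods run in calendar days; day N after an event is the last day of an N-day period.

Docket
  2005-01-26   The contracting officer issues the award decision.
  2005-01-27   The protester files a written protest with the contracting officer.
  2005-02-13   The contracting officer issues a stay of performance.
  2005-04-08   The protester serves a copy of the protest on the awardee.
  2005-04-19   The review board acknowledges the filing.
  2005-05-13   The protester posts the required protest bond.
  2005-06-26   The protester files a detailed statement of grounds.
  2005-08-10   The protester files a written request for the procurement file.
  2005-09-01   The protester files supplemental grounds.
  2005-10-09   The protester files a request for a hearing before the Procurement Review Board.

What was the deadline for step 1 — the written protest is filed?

2005-02-02

Step 1 runs from 2005-01-26, when the award decision is issued. 7 days after 2005-01-26 is 2005-02-02.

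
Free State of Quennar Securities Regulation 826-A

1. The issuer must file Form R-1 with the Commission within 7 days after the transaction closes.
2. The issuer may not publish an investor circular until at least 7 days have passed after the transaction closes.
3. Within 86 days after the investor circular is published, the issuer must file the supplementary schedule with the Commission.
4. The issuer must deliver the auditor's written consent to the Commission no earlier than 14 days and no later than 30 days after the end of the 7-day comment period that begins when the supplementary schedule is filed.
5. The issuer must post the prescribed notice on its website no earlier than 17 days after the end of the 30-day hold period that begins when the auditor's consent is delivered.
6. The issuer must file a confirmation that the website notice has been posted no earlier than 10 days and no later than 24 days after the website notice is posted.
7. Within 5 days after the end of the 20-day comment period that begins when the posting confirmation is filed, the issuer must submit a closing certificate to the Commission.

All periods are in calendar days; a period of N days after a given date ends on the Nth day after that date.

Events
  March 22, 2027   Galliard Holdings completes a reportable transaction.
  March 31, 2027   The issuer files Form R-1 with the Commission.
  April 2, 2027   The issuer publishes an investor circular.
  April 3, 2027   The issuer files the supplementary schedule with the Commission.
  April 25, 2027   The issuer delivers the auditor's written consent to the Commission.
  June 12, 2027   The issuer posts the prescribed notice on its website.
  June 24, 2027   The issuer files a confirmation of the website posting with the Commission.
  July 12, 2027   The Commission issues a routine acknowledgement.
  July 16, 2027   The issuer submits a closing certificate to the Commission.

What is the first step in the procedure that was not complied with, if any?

Step 1

Step 1 — counting 7 days from March 22, 2027 (when the transaction closes) gives a deadline of March 29, 2027; done March 31, 2027 — 2 days late.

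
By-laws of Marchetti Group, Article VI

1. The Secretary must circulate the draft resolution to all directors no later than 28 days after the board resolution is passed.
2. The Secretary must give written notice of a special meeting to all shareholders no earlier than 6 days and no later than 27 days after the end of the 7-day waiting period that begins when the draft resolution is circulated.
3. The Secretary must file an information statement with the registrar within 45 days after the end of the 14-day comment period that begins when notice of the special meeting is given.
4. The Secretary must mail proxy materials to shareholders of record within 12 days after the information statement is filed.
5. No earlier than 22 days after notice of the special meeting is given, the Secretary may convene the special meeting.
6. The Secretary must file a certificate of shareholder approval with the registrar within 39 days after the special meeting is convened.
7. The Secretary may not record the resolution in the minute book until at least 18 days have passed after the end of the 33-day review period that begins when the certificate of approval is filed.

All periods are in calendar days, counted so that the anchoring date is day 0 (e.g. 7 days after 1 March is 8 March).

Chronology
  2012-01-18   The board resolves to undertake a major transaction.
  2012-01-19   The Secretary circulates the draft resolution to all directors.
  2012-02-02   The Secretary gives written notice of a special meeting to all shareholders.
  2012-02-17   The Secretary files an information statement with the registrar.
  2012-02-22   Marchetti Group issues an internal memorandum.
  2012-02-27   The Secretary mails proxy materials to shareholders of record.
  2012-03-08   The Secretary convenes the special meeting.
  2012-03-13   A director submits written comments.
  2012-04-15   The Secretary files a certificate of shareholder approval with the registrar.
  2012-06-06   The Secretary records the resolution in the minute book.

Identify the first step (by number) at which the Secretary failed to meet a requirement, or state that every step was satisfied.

None — every step was satisfied

(1) due by 2012-01-18 + 28 days = 2012-02-15; completed 2012-01-19, before the deadline.
(2) the permitted window runs from 2012-01-26 + 6 = 2012-02-01 to 2012-01-26 + 27 = 2012-02-22; done 2012-02-02 — within the window.
(3) due by 2012-02-16 + 45 days = 2012-04-01; done 2012-02-17 — timely.
(4) due by 2012-02-17 + 12 days = 2012-02-29; done 2012-02-27 — timely.
(5) permitted from 2012-02-02 + 22 days = 2012-02-24 onward; done 2012-03-08, after the minimum wait.
(6) due by 2012-03-08 + 39 days = 2012-04-16; 2012-04-15 is within that limit.
(7) permitted from 2012-05-18 + 18 days = 2012-06-05 onward; done 2012-06-06 — permitted.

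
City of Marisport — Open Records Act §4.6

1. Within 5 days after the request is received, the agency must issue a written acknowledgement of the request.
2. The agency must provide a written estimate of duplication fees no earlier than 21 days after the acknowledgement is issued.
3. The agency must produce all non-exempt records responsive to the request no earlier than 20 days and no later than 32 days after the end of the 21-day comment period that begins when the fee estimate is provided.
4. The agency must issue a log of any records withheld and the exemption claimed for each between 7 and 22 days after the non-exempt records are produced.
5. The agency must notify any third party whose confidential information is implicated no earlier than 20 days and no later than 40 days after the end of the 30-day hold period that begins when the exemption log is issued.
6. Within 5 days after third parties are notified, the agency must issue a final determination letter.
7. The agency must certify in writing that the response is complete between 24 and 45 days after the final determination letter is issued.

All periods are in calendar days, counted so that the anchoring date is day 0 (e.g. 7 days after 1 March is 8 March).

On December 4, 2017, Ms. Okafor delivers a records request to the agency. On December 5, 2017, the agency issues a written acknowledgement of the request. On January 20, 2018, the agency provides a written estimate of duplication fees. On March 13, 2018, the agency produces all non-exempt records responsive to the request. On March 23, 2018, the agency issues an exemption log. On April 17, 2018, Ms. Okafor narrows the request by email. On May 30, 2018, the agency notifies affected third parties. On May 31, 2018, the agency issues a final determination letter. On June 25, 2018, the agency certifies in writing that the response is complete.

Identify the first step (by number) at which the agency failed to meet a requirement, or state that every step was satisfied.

None — every step was satisfied

Step 1 — counting 5 days from December 4, 2017 (when the request is received) gives a deadline of December 9, 2017; done December 5, 2017 — timely.
Step 2 — must wait 21 days from December 5, 2017 (when the acknowledgement is issued), so not before December 26, 2017; January 20, 2018 is on or after that date.
Step 3 — 20 and 32 days from February 10, 2018 (end of the 21-day comment period, which began when the fee estimate is provided on January 20, 2018) are March 2, 2018 and March 14, 2018 respectively; done March 13, 2018 — within the window.
Step 4 — 7 and 22 days from March 13, 2018 (when the non-exempt records are produced) are March 20, 2018 and April 4, 2018 respectively; done March 23, 2018 — within the window.
Step 5 — 20 and 40 days from April 22, 2018 (end of the 30-day hold period, which began when the exemption log is issued on March 23, 2018) are May 12, 2018 and June 1, 2018 respectively; done May 30, 2018 — within the window.
Step 6 — counting 5 days from May 30, 2018 (when third parties are notified) gives a deadline of June 4, 2018; May 31, 2018 is within that limit.
Step 7 — 24 and 45 days from May 31, 2018 (when the final determination letter is issued) are June 24, 2018 and July 15, 2018 respectively; done June 25, 2018 — within the window.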